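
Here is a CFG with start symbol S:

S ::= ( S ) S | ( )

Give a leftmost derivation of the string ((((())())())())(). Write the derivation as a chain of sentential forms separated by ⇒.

S ⇒ (S)S ⇒ ((S)S)S ⇒ (((S)S)S)S ⇒ ((((S)S)S)S)S ⇒ ((((())S)S)S)S ⇒ ((((())())S)S)S ⇒ ((((())())())S)S ⇒ ((((())())())())S ⇒ ((((())())())())()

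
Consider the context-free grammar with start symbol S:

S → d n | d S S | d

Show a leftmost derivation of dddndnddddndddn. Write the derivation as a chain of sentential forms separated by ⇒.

S ⇒ dSS   [S → d S S]
dSS ⇒ ddSSS   [S → d S S]
ddSSS ⇒ dddnSS   [S → d n]
dddnSS ⇒ dddndnS   [S → d n]
dddndnS ⇒ dddndndSS   [S → d S S]
dddndndSS ⇒ dddndnddSSS   [S → d S S]
dddndnddSSS ⇒ dddndndddSSSS   [S → d S S]
dddndndddSSSS ⇒ dddndnddddnSSS   [S → d n]
dddndnddddnSSS ⇒ dddndnddddndSS   [S → d]
dddndnddddndSS ⇒ dddndnddddnddS   [S → d]
dddndnddddnddS ⇒ dddndnddddndddn   [S → d n]

S⇒dSS⇒ddSSS⇒dddnSS⇒dddndnS⇒dddndndSS⇒dddndnddSSS⇒dddndndddSSSS⇒dddndnddddnSSS⇒dddndnddddndSS⇒dddndnddddnddS⇒dddndnddddndddn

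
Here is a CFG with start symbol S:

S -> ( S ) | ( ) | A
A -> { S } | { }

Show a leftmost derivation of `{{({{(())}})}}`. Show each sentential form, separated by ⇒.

S ⇒ A   [S -> A]
A ⇒ {S}   [A -> { S }]
{S} ⇒ {A}   [S -> A]
{A} ⇒ {{S}}   [A -> { S }]
{{S}} ⇒ {{(S)}}   [S -> ( S )]
{{(S)}} ⇒ {{(A)}}   [S -> A]
{{(A)}} ⇒ {{({S})}}   [A -> { S }]
{{({S})}} ⇒ {{({A})}}   [S -> A]
{{({A})}} ⇒ {{({{S}})}}   [A -> { S }]
{{({{S}})}} ⇒ {{({{(S)}})}}   [S -> ( S )]
{{({{(S)}})}} ⇒ {{({{(())}})}}   [S -> ( )]

S ⇒ A ⇒ {S} ⇒ {A} ⇒ {{S}} ⇒ {{(S)}} ⇒ {{(A)}} ⇒ {{({S})}} ⇒ {{({A})}} ⇒ {{({{S}})}} ⇒ {{({{(S)}})}} ⇒ {{({{(())}})}}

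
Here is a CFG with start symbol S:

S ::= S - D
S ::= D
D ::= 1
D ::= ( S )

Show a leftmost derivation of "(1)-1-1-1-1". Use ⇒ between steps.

S⇒S-D⇒S-D-D⇒S-D-D-D⇒S-D-D-D-D⇒D-D-D-D-D⇒(S)-D-D-D-D⇒(D)-D-D-D-D⇒(1)-D-D-D-D⇒(1)-1-D-D-D⇒(1)-1-1-D-D⇒(1)-1-1-1-D⇒(1)-1-1-1-1

S ⇒ S-D   [S ::= S - D]
S-D ⇒ S-D-D   [S ::= S - D]
S-D-D ⇒ S-D-D-D   [S ::= S - D]
S-D-D-D ⇒ S-D-D-D-D   [S ::= S - D]
S-D-D-D-D ⇒ D-D-D-D-D   [S ::= D]
D-D-D-D-D ⇒ (S)-D-D-D-D   [D ::= ( S )]
(S)-D-D-D-D ⇒ (D)-D-D-D-D   [S ::= D]
(D)-D-D-D-D ⇒ (1)-D-D-D-D   [D ::= 1]
(1)-D-D-D-D ⇒ (1)-1-D-D-D   [D ::= 1]
(1)-1-D-D-D ⇒ (1)-1-1-D-D   [D ::= 1]
(1)-1-1-D-D ⇒ (1)-1-1-1-D   [D ::= 1]
(1)-1-1-1-D ⇒ (1)-1-1-1-1   [D ::= 1]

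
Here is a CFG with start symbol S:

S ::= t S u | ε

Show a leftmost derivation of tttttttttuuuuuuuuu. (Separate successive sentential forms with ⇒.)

S ⇒ tSu ⇒ ttSuu ⇒ tttSuuu ⇒ ttttSuuuu ⇒ tttttSuuuuu ⇒ ttttttSuuuuuu ⇒ tttttttSuuuuuuu ⇒ ttttttttSuuuuuuuu ⇒ tttttttttSuuuuuuuuu ⇒ tttttttttuuuuuuuuu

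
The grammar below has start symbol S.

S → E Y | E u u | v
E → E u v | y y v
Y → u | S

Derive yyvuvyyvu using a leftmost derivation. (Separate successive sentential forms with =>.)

S => EY => EuvY => yyvuvY => yyvuvS => yyvuvEY => yyvuvyyvY => yyvuvyyvu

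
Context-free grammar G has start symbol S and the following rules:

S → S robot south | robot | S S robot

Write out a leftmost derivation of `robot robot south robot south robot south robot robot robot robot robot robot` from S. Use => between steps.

S => S S robot => S S robot S robot => S S robot S robot S robot => S robot south S robot S robot S robot => S robot south robot south S robot S robot S robot => S robot south robot south robot south S robot S robot S robot => robot robot south robot south robot south S robot S robot S robot => robot robot south robot south robot south robot robot S robot S robot => robot robot south robot south robot south robot robot robot robot S robot => robot robot south robot south robot south robot robot robot robot robot robot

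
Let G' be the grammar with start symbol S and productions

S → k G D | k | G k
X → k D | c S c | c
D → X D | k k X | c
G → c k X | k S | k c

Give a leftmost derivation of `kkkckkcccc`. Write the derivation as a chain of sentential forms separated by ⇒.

S ⇒ kGD ⇒ kkSD ⇒ kkkGDD ⇒ kkkckXDD ⇒ kkkckkDDD ⇒ kkkckkXDDD ⇒ kkkckkcDDD ⇒ kkkckkccDD ⇒ kkkckkcccD ⇒ kkkckkcccc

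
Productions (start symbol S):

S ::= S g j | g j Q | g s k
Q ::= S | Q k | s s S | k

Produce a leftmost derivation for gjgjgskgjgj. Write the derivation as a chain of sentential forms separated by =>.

S => gjQ => gjS => gjSgj => gjSgjgj => gjgjQgjgj => gjgjSgjgj => gjgjgskgjgj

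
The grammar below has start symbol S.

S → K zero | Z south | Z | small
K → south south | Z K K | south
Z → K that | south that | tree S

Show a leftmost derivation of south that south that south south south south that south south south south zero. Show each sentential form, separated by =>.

S => K zero => Z K K zero => K that K K zero => Z K K that K K zero => south that K K that K K zero => south that Z K K K that K K zero => south that south that K K K that K K zero => south that south that south K K that K K zero => south that south that south south K that K K zero => south that south that south south south south that K K zero => south that south that south south south south that south south K zero => south that south that south south south south that south south south south zero

S => K zero   [S → K zero]
K zero => Z K K zero   [K → Z K K]
Z K K zero => K that K K zero   [Z → K that]
K that K K zero => Z K K that K K zero   [K → Z K K]
Z K K that K K zero => south that K K that K K zero   [Z → south that]
south that K K that K K zero => south that Z K K K that K K zero   [K → Z K K]
south that Z K K K that K K zero => south that south that K K K that K K zero   [Z → south that]
south that south that K K K that K K zero => south that south that south K K that K K zero   [K → south]
south that south that south K K that K K zero => south that south that south south K that K K zero   [K → south]
south that south that south south K that K K zero => south that south that south south south south that K K zero   [K → south south]
south that south that south south south south that K K zero => south that south that south south south south that south south K zero   [K → south south]
south that south that south south south south that south south K zero => south that south that south south south south that south south south south zero   [K → south south]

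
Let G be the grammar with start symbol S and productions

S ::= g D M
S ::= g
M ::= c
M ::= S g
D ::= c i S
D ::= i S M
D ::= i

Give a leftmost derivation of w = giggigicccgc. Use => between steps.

S=>gDM=>giSMM=>gigMM=>gigSgM=>giggDMgM=>giggiSMMgM=>giggigDMMMgM=>giggigiMMMgM=>giggigicMMgM=>giggigiccMgM=>giggigicccgM=>giggigicccgc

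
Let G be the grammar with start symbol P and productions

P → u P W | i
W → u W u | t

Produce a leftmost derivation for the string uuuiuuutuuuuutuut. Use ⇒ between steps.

P ⇒ uPW   [P → u P W]
uPW ⇒ uuPWW   [P → u P W]
uuPWW ⇒ uuuPWWW   [P → u P W]
uuuPWWW ⇒ uuuiWWW   [P → i]
uuuiWWW ⇒ uuuiuWuWW   [W → u W u]
uuuiuWuWW ⇒ uuuiuuWuuWW   [W → u W u]
uuuiuuWuuWW ⇒ uuuiuuuWuuuWW   [W → u W u]
uuuiuuuWuuuWW ⇒ uuuiuuutuuuWW   [W → t]
uuuiuuutuuuWW ⇒ uuuiuuutuuuuWuW   [W → u W u]
uuuiuuutuuuuWuW ⇒ uuuiuuutuuuuuWuuW   [W → u W u]
uuuiuuutuuuuuWuuW ⇒ uuuiuuutuuuuutuuW   [W → t]
uuuiuuutuuuuutuuW ⇒ uuuiuuutuuuuutuut   [W → t]

P⇒uPW⇒uuPWW⇒uuuPWWW⇒uuuiWWW⇒uuuiuWuWW⇒uuuiuuWuuWW⇒uuuiuuuWuuuWW⇒uuuiuuutuuuWW⇒uuuiuuutuuuuWuW⇒uuuiuuutuuuuuWuuW⇒uuuiuuutuuuuutuuW⇒uuuiuuutuuuuutuut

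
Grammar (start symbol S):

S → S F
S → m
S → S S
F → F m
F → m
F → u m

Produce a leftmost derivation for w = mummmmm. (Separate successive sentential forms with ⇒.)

S⇒SF⇒SSF⇒SSSF⇒SFSSF⇒mFSSF⇒mFmSSF⇒mummSSF⇒mummmSF⇒mummmmF⇒mummmmm

S ⇒ SF   [S → S F]
SF ⇒ SSF   [S → S S]
SSF ⇒ SSSF   [S → S S]
SSSF ⇒ SFSSF   [S → S F]
SFSSF ⇒ mFSSF   [S → m]
mFSSF ⇒ mFmSSF   [F → F m]
mFmSSF ⇒ mummSSF   [F → u m]
mummSSF ⇒ mummmSF   [S → m]
mummmSF ⇒ mummmmF   [S → m]
mummmmF ⇒ mummmmm   [F → m]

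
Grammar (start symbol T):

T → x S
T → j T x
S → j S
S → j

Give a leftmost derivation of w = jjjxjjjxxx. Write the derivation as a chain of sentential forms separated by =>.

T => jTx => jjTxx => jjjTxxx => jjjxSxxx => jjjxjSxxx => jjjxjjSxxx => jjjxjjjxxx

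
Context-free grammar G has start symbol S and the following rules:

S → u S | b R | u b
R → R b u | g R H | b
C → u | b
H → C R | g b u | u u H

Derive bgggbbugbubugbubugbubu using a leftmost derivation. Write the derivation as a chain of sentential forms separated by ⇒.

S⇒bR⇒bRbu⇒bgRHbu⇒bgRbuHbu⇒bggRHbuHbu⇒bggRbuHbuHbu⇒bgggRHbuHbuHbu⇒bgggRbuHbuHbuHbu⇒bgggbbuHbuHbuHbu⇒bgggbbugbubuHbuHbu⇒bgggbbugbubugbubuHbu⇒bgggbbugbubugbubugbubu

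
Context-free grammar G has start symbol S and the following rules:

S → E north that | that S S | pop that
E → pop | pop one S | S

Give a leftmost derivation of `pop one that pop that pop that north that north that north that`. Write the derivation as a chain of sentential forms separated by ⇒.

S ⇒ E north that ⇒ pop one S north that ⇒ pop one E north that north that ⇒ pop one S north that north that ⇒ pop one E north that north that north that ⇒ pop one S north that north that north that ⇒ pop one that S S north that north that north that ⇒ pop one that pop that S north that north that north that ⇒ pop one that pop that pop that north that north that north that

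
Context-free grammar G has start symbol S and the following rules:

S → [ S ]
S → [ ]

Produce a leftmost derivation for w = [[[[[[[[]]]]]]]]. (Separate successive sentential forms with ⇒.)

S ⇒ [S] ⇒ [[S]] ⇒ [[[S]]] ⇒ [[[[S]]]] ⇒ [[[[[S]]]]] ⇒ [[[[[[S]]]]]] ⇒ [[[[[[[S]]]]]]] ⇒ [[[[[[[[]]]]]]]]

S ⇒ [S]   [S → [ S ]]
[S] ⇒ [[S]]   [S → [ S ]]
[[S]] ⇒ [[[S]]]   [S → [ S ]]
[[[S]]] ⇒ [[[[S]]]]   [S → [ S ]]
[[[[S]]]] ⇒ [[[[[S]]]]]   [S → [ S ]]
[[[[[S]]]]] ⇒ [[[[[[S]]]]]]   [S → [ S ]]
[[[[[[S]]]]]] ⇒ [[[[[[[S]]]]]]]   [S → [ S ]]
[[[[[[[S]]]]]]] ⇒ [[[[[[[[]]]]]]]]   [S → [ ]]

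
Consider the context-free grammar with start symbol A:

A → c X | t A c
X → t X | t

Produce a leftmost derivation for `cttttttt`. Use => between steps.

A => cX   [A → c X]
cX => ctX   [X → t X]
ctX => cttX   [X → t X]
cttX => ctttX   [X → t X]
ctttX => cttttX   [X → t X]
cttttX => ctttttX   [X → t X]
ctttttX => cttttttX   [X → t X]
cttttttX => cttttttt   [X → t]

A=>cX=>ctX=>cttX=>ctttX=>cttttX=>ctttttX=>cttttttX=>cttttttt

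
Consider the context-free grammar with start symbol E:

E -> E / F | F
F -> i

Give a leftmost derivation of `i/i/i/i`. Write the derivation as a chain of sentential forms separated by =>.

E => E/F   [E -> E / F]
E/F => E/F/F   [E -> E / F]
E/F/F => E/F/F/F   [E -> E / F]
E/F/F/F => F/F/F/F   [E -> F]
F/F/F/F => i/F/F/F   [F -> i]
i/F/F/F => i/i/F/F   [F -> i]
i/i/F/F => i/i/i/F   [F -> i]
i/i/i/F => i/i/i/i   [F -> i]

E => E/F => E/F/F => E/F/F/F => F/F/F/F => i/F/F/F => i/i/F/F => i/i/i/F => i/i/i/i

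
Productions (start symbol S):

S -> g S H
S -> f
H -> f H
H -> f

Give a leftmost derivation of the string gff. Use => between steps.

S => gSH => gfH => gff

S => gSH   [S -> g S H]
gSH => gfH   [S -> f]
gfH => gff   [H -> f]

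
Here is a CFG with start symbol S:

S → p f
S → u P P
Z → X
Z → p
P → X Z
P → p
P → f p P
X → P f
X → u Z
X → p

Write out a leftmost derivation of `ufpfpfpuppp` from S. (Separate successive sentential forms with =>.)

S => uPP   [S → u P P]
uPP => ufpPP   [P → f p P]
ufpPP => ufpfpPP   [P → f p P]
ufpfpPP => ufpfpfpPP   [P → f p P]
ufpfpfpPP => ufpfpfpXZP   [P → X Z]
ufpfpfpXZP => ufpfpfpuZZP   [X → u Z]
ufpfpfpuZZP => ufpfpfpuXZP   [Z → X]
ufpfpfpuXZP => ufpfpfpupZP   [X → p]
ufpfpfpupZP => ufpfpfpuppP   [Z → p]
ufpfpfpuppP => ufpfpfpuppp   [P → p]

S=>uPP=>ufpPP=>ufpfpPP=>ufpfpfpPP=>ufpfpfpXZP=>ufpfpfpuZZP=>ufpfpfpuXZP=>ufpfpfpupZP=>ufpfpfpuppP=>ufpfpfpuppp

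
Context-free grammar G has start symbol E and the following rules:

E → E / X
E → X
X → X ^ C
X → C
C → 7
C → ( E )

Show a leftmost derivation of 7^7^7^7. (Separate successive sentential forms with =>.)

E => X   [E → X]
X => X^C   [X → X ^ C]
X^C => X^C^C   [X → X ^ C]
X^C^C => X^C^C^C   [X → X ^ C]
X^C^C^C => C^C^C^C   [X → C]
C^C^C^C => 7^C^C^C   [C → 7]
7^C^C^C => 7^7^C^C   [C → 7]
7^7^C^C => 7^7^7^C   [C → 7]
7^7^7^C => 7^7^7^7   [C → 7]

E=>X=>X^C=>X^C^C=>X^C^C^C=>C^C^C^C=>7^C^C^C=>7^7^C^C=>7^7^7^C=>7^7^7^7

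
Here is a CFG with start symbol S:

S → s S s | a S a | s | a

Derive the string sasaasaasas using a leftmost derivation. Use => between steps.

S => sSs => saSas => sasSsas => sasaSasas => sasaaSaasas => sasaasaasas

S => sSs   [S → s S s]
sSs => saSas   [S → a S a]
saSas => sasSsas   [S → s S s]
sasSsas => sasaSasas   [S → a S a]
sasaSasas => sasaaSaasas   [S → a S a]
sasaaSaasas => sasaasaasas   [S → s]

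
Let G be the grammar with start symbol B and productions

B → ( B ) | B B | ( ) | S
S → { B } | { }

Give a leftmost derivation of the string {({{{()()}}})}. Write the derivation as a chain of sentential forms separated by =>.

B => S => {B} => {(B)} => {(S)} => {({B})} => {({S})} => {({{B}})} => {({{S}})} => {({{{B}}})} => {({{{BB}}})} => {({{{()B}}})} => {({{{()()}}})}

B => S   [B → S]
S => {B}   [S → { B }]
{B} => {(B)}   [B → ( B )]
{(B)} => {(S)}   [B → S]
{(S)} => {({B})}   [S → { B }]
{({B})} => {({S})}   [B → S]
{({S})} => {({{B}})}   [S → { B }]
{({{B}})} => {({{S}})}   [B → S]
{({{S}})} => {({{{B}}})}   [S → { B }]
{({{{B}}})} => {({{{BB}}})}   [B → B B]
{({{{BB}}})} => {({{{()B}}})}   [B → ( )]
{({{{()B}}})} => {({{{()()}}})}   [B → ( )]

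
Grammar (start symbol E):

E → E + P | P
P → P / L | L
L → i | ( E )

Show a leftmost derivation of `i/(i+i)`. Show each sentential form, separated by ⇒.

E ⇒ P ⇒ P/L ⇒ L/L ⇒ i/L ⇒ i/(E) ⇒ i/(E+P) ⇒ i/(P+P) ⇒ i/(L+P) ⇒ i/(i+P) ⇒ i/(i+L) ⇒ i/(i+i)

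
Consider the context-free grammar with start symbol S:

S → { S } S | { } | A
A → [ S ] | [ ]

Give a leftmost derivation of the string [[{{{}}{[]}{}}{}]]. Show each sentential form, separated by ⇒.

S ⇒ A   [S → A]
A ⇒ [S]   [A → [ S ]]
[S] ⇒ [A]   [S → A]
[A] ⇒ [[S]]   [A → [ S ]]
[[S]] ⇒ [[{S}S]]   [S → { S } S]
[[{S}S]] ⇒ [[{{S}S}S]]   [S → { S } S]
[[{{S}S}S]] ⇒ [[{{{}}S}S]]   [S → { }]
[[{{{}}S}S]] ⇒ [[{{{}}{S}S}S]]   [S → { S } S]
[[{{{}}{S}S}S]] ⇒ [[{{{}}{A}S}S]]   [S → A]
[[{{{}}{A}S}S]] ⇒ [[{{{}}{[]}S}S]]   [A → [ ]]
[[{{{}}{[]}S}S]] ⇒ [[{{{}}{[]}{}}S]]   [S → { }]
[[{{{}}{[]}{}}S]] ⇒ [[{{{}}{[]}{}}{}]]   [S → { }]

S ⇒ A ⇒ [S] ⇒ [A] ⇒ [[S]] ⇒ [[{S}S]] ⇒ [[{{S}S}S]] ⇒ [[{{{}}S}S]] ⇒ [[{{{}}{S}S}S]] ⇒ [[{{{}}{A}S}S]] ⇒ [[{{{}}{[]}S}S]] ⇒ [[{{{}}{[]}{}}S]] ⇒ [[{{{}}{[]}{}}{}]]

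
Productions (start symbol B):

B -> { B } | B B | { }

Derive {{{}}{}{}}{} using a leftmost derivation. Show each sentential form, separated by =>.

B=>BB=>{B}B=>{BB}B=>{BBB}B=>{{B}BB}B=>{{{}}BB}B=>{{{}}{}B}B=>{{{}}{}{}}B=>{{{}}{}{}}{}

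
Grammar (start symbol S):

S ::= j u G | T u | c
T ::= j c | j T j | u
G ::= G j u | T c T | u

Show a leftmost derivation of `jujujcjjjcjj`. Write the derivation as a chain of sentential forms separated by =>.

S => juG => juTcT => jujTjcT => jujujcT => jujujcjTj => jujujcjjTjj => jujujcjjjcjj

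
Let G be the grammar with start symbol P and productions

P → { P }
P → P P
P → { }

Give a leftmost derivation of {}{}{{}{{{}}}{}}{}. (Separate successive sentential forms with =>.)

P=>PP=>{}P=>{}PP=>{}PPP=>{}{}PP=>{}{}{P}P=>{}{}{PP}P=>{}{}{PPP}P=>{}{}{{}PP}P=>{}{}{{}{P}P}P=>{}{}{{}{{P}}P}P=>{}{}{{}{{{}}}P}P=>{}{}{{}{{{}}}{}}P=>{}{}{{}{{{}}}{}}{}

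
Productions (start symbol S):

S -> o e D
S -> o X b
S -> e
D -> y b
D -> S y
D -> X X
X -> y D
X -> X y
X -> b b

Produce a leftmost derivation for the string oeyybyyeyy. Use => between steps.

S=>oeD=>oeXX=>oeXyX=>oeyDyX=>oeyybyX=>oeyybyXy=>oeyybyyDy=>oeyybyySyy=>oeyybyyeyy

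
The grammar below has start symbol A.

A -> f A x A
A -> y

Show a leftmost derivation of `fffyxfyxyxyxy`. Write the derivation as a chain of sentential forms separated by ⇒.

A ⇒ fAxA   [A -> f A x A]
fAxA ⇒ ffAxAxA   [A -> f A x A]
ffAxAxA ⇒ fffAxAxAxA   [A -> f A x A]
fffAxAxAxA ⇒ fffyxAxAxA   [A -> y]
fffyxAxAxA ⇒ fffyxfAxAxAxA   [A -> f A x A]
fffyxfAxAxAxA ⇒ fffyxfyxAxAxA   [A -> y]
fffyxfyxAxAxA ⇒ fffyxfyxyxAxA   [A -> y]
fffyxfyxyxAxA ⇒ fffyxfyxyxyxA   [A -> y]
fffyxfyxyxyxA ⇒ fffyxfyxyxyxy   [A -> y]

A⇒fAxA⇒ffAxAxA⇒fffAxAxAxA⇒fffyxAxAxA⇒fffyxfAxAxAxA⇒fffyxfyxAxAxA⇒fffyxfyxyxAxA⇒fffyxfyxyxyxA⇒fffyxfyxyxyxy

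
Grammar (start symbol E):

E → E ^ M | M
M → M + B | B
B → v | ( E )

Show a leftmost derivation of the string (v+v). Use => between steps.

E => M   [E → M]
M => B   [M → B]
B => (E)   [B → ( E )]
(E) => (M)   [E → M]
(M) => (M+B)   [M → M + B]
(M+B) => (B+B)   [M → B]
(B+B) => (v+B)   [B → v]
(v+B) => (v+v)   [B → v]

E=>M=>B=>(E)=>(M)=>(M+B)=>(B+B)=>(v+B)=>(v+v)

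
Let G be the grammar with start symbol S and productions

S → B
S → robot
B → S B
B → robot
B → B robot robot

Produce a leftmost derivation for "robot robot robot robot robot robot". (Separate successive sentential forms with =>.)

S => B => B robot robot => S B robot robot => B B robot robot => B robot robot B robot robot => robot robot robot B robot robot => robot robot robot robot robot robot

S => B   [S → B]
B => B robot robot   [B → B robot robot]
B robot robot => S B robot robot   [B → S B]
S B robot robot => B B robot robot   [S → B]
B B robot robot => B robot robot B robot robot   [B → B robot robot]
B robot robot B robot robot => robot robot robot B robot robot   [B → robot]
robot robot robot B robot robot => robot robot robot robot robot robot   [B → robot]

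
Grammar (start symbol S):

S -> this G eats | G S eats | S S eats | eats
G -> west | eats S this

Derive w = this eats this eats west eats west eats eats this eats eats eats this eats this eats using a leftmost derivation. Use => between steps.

S => this G eats => this eats S this eats => this eats this G eats this eats => this eats this eats S this eats this eats => this eats this eats G S eats this eats this eats => this eats this eats west S eats this eats this eats => this eats this eats west G S eats eats this eats this eats => this eats this eats west eats S this S eats eats this eats this eats => this eats this eats west eats G S eats this S eats eats this eats this eats => this eats this eats west eats west S eats this S eats eats this eats this eats => this eats this eats west eats west eats eats this S eats eats this eats this eats => this eats this eats west eats west eats eats this eats eats eats this eats this eats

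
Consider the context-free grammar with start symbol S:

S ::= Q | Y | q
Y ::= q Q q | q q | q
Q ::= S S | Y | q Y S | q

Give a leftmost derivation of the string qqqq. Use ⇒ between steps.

S ⇒ Q ⇒ SS ⇒ YS ⇒ qqS ⇒ qqQ ⇒ qqSS ⇒ qqqS ⇒ qqqq

S ⇒ Q   [S ::= Q]
Q ⇒ SS   [Q ::= S S]
SS ⇒ YS   [S ::= Y]
YS ⇒ qqS   [Y ::= q q]
qqS ⇒ qqQ   [S ::= Q]
qqQ ⇒ qqSS   [Q ::= S S]
qqSS ⇒ qqqS   [S ::= q]
qqqS ⇒ qqqq   [S ::= q]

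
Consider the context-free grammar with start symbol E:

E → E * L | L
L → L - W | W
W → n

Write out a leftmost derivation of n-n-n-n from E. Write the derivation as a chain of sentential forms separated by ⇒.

E ⇒ L ⇒ L-W ⇒ L-W-W ⇒ L-W-W-W ⇒ W-W-W-W ⇒ n-W-W-W ⇒ n-n-W-W ⇒ n-n-n-W ⇒ n-n-n-n

E ⇒ L   [E → L]
L ⇒ L-W   [L → L - W]
L-W ⇒ L-W-W   [L → L - W]
L-W-W ⇒ L-W-W-W   [L → L - W]
L-W-W-W ⇒ W-W-W-W   [L → W]
W-W-W-W ⇒ n-W-W-W   [W → n]
n-W-W-W ⇒ n-n-W-W   [W → n]
n-n-W-W ⇒ n-n-n-W   [W → n]
n-n-n-W ⇒ n-n-n-n   [W → n]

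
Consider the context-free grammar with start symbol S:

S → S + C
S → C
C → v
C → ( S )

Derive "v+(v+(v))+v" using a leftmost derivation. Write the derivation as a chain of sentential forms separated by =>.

S => S+C   [S → S + C]
S+C => S+C+C   [S → S + C]
S+C+C => C+C+C   [S → C]
C+C+C => v+C+C   [C → v]
v+C+C => v+(S)+C   [C → ( S )]
v+(S)+C => v+(S+C)+C   [S → S + C]
v+(S+C)+C => v+(C+C)+C   [S → C]
v+(C+C)+C => v+(v+C)+C   [C → v]
v+(v+C)+C => v+(v+(S))+C   [C → ( S )]
v+(v+(S))+C => v+(v+(C))+C   [S → C]
v+(v+(C))+C => v+(v+(v))+C   [C → v]
v+(v+(v))+C => v+(v+(v))+v   [C → v]

S => S+C => S+C+C => C+C+C => v+C+C => v+(S)+C => v+(S+C)+C => v+(C+C)+C => v+(v+C)+C => v+(v+(S))+C => v+(v+(C))+C => v+(v+(v))+C => v+(v+(v))+v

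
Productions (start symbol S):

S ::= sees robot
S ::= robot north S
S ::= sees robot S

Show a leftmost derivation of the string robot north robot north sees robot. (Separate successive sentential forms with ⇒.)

S ⇒ robot north S ⇒ robot north robot north S ⇒ robot north robot north sees robot

S ⇒ robot north S   [S ::= robot north S]
robot north S ⇒ robot north robot north S   [S ::= robot north S]
robot north robot north S ⇒ robot north robot north sees robot   [S ::= sees robot]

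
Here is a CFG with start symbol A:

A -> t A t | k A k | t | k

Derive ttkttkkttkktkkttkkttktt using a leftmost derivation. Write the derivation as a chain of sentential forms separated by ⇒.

A ⇒ tAt ⇒ ttAtt ⇒ ttkAktt ⇒ ttktAtktt ⇒ ttkttAttktt ⇒ ttkttkAkttktt ⇒ ttkttkkAkkttktt ⇒ ttkttkktAtkkttktt ⇒ ttkttkkttAttkkttktt ⇒ ttkttkkttkAkttkkttktt ⇒ ttkttkkttkkAkkttkkttktt ⇒ ttkttkkttkktkkttkkttktt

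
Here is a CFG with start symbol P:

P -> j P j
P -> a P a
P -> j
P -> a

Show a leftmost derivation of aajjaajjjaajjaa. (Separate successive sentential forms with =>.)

P => aPa   [P -> a P a]
aPa => aaPaa   [P -> a P a]
aaPaa => aajPjaa   [P -> j P j]
aajPjaa => aajjPjjaa   [P -> j P j]
aajjPjjaa => aajjaPajjaa   [P -> a P a]
aajjaPajjaa => aajjaaPaajjaa   [P -> a P a]
aajjaaPaajjaa => aajjaajPjaajjaa   [P -> j P j]
aajjaajPjaajjaa => aajjaajjjaajjaa   [P -> j]

P => aPa => aaPaa => aajPjaa => aajjPjjaa => aajjaPajjaa => aajjaaPaajjaa => aajjaajPjaajjaa => aajjaajjjaajjaa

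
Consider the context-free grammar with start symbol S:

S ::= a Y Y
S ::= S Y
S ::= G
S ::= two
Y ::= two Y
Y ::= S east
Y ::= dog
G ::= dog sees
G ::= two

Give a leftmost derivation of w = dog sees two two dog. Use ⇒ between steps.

S ⇒ S Y ⇒ G Y ⇒ dog sees Y ⇒ dog sees two Y ⇒ dog sees two two Y ⇒ dog sees two two dog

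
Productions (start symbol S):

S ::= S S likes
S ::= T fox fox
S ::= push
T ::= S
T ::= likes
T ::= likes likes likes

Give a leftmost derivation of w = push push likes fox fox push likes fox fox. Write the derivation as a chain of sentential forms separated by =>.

S => T fox fox => S fox fox => S S likes fox fox => T fox fox S likes fox fox => S fox fox S likes fox fox => S S likes fox fox S likes fox fox => push S likes fox fox S likes fox fox => push push likes fox fox S likes fox fox => push push likes fox fox push likes fox fox

S => T fox fox   [S ::= T fox fox]
T fox fox => S fox fox   [T ::= S]
S fox fox => S S likes fox fox   [S ::= S S likes]
S S likes fox fox => T fox fox S likes fox fox   [S ::= T fox fox]
T fox fox S likes fox fox => S fox fox S likes fox fox   [T ::= S]
S fox fox S likes fox fox => S S likes fox fox S likes fox fox   [S ::= S S likes]
S S likes fox fox S likes fox fox => push S likes fox fox S likes fox fox   [S ::= push]
push S likes fox fox S likes fox fox => push push likes fox fox S likes fox fox   [S ::= push]
push push likes fox fox S likes fox fox => push push likes fox fox push likes fox fox   [S ::= push]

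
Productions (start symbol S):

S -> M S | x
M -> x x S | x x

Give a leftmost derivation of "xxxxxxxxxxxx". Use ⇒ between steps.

S ⇒ MS ⇒ xxSS ⇒ xxMSS ⇒ xxxxSSS ⇒ xxxxMSSS ⇒ xxxxxxSSS ⇒ xxxxxxMSSS ⇒ xxxxxxxxSSSS ⇒ xxxxxxxxxSSS ⇒ xxxxxxxxxxSS ⇒ xxxxxxxxxxxS ⇒ xxxxxxxxxxxx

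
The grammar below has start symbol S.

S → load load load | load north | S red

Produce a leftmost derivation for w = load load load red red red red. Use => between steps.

S => S red => S red red => S red red red => S red red red red => load load load red red red red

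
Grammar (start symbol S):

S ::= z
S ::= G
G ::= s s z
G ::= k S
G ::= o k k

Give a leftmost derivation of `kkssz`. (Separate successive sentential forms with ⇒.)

S ⇒ G ⇒ kS ⇒ kG ⇒ kkS ⇒ kkG ⇒ kkssz

S ⇒ G   [S ::= G]
G ⇒ kS   [G ::= k S]
kS ⇒ kG   [S ::= G]
kG ⇒ kkS   [G ::= k S]
kkS ⇒ kkG   [S ::= G]
kkG ⇒ kkssz   [G ::= s s z]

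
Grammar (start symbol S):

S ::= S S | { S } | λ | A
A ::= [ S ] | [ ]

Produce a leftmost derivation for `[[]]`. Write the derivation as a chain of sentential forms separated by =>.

S => SS   [S ::= S S]
SS => AS   [S ::= A]
AS => [S]S   [A ::= [ S ]]
[S]S => [A]S   [S ::= A]
[A]S => [[S]]S   [A ::= [ S ]]
[[S]]S => [[]]S   [S ::= λ]
[[]]S => [[]]   [S ::= λ]

S=>SS=>AS=>[S]S=>[A]S=>[[S]]S=>[[]]S=>[[]]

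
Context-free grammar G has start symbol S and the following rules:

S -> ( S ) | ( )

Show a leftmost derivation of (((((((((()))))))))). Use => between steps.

S => (S) => ((S)) => (((S))) => ((((S)))) => (((((S))))) => ((((((S)))))) => (((((((S))))))) => ((((((((S)))))))) => (((((((((S))))))))) => (((((((((())))))))))

S => (S)   [S -> ( S )]
(S) => ((S))   [S -> ( S )]
((S)) => (((S)))   [S -> ( S )]
(((S))) => ((((S))))   [S -> ( S )]
((((S)))) => (((((S)))))   [S -> ( S )]
(((((S))))) => ((((((S))))))   [S -> ( S )]
((((((S)))))) => (((((((S)))))))   [S -> ( S )]
(((((((S))))))) => ((((((((S))))))))   [S -> ( S )]
((((((((S)))))))) => (((((((((S)))))))))   [S -> ( S )]
(((((((((S))))))))) => (((((((((())))))))))   [S -> ( )]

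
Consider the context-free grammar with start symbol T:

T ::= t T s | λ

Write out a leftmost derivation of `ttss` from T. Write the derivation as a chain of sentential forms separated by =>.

T => tTs => ttTss => ttss

T => tTs   [T ::= t T s]
tTs => ttTss   [T ::= t T s]
ttTss => ttss   [T ::= λ]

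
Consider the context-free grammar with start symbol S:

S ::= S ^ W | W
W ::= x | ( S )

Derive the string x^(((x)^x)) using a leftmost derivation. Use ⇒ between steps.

S ⇒ S^W ⇒ W^W ⇒ x^W ⇒ x^(S) ⇒ x^(W) ⇒ x^((S)) ⇒ x^((S^W)) ⇒ x^((W^W)) ⇒ x^(((S)^W)) ⇒ x^(((W)^W)) ⇒ x^(((x)^W)) ⇒ x^(((x)^x))

S ⇒ S^W   [S ::= S ^ W]
S^W ⇒ W^W   [S ::= W]
W^W ⇒ x^W   [W ::= x]
x^W ⇒ x^(S)   [W ::= ( S )]
x^(S) ⇒ x^(W)   [S ::= W]
x^(W) ⇒ x^((S))   [W ::= ( S )]
x^((S)) ⇒ x^((S^W))   [S ::= S ^ W]
x^((S^W)) ⇒ x^((W^W))   [S ::= W]
x^((W^W)) ⇒ x^(((S)^W))   [W ::= ( S )]
x^(((S)^W)) ⇒ x^(((W)^W))   [S ::= W]
x^(((W)^W)) ⇒ x^(((x)^W))   [W ::= x]
x^(((x)^W)) ⇒ x^(((x)^x))   [W ::= x]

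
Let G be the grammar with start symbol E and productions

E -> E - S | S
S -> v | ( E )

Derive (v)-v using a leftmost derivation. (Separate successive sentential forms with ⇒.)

E ⇒ E-S ⇒ S-S ⇒ (E)-S ⇒ (S)-S ⇒ (v)-S ⇒ (v)-v

E ⇒ E-S   [E -> E - S]
E-S ⇒ S-S   [E -> S]
S-S ⇒ (E)-S   [S -> ( E )]
(E)-S ⇒ (S)-S   [E -> S]
(S)-S ⇒ (v)-S   [S -> v]
(v)-S ⇒ (v)-v   [S -> v]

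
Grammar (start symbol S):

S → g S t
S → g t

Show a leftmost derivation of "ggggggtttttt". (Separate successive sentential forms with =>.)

S => gSt   [S → g S t]
gSt => ggStt   [S → g S t]
ggStt => gggSttt   [S → g S t]
gggSttt => ggggStttt   [S → g S t]
ggggStttt => gggggSttttt   [S → g S t]
gggggSttttt => ggggggtttttt   [S → g t]

S=>gSt=>ggStt=>gggSttt=>ggggStttt=>gggggSttttt=>ggggggtttttt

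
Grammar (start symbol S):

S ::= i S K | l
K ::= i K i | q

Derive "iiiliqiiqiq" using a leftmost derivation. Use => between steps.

S=>iSK=>iiSKK=>iiiSKKK=>iiilKKK=>iiiliKiKK=>iiiliqiKK=>iiiliqiiKiK=>iiiliqiiqiK=>iiiliqiiqiq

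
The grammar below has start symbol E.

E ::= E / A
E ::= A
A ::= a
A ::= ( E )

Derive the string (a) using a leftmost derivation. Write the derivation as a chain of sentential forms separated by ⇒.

E ⇒ A   [E ::= A]
A ⇒ (E)   [A ::= ( E )]
(E) ⇒ (A)   [E ::= A]
(A) ⇒ (a)   [A ::= a]

E ⇒ A ⇒ (E) ⇒ (A) ⇒ (a)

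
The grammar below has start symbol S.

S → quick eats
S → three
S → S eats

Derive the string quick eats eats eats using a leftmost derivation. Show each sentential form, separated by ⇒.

S ⇒ S eats   [S → S eats]
S eats ⇒ S eats eats   [S → S eats]
S eats eats ⇒ quick eats eats eats   [S → quick eats]

S ⇒ S eats ⇒ S eats eats ⇒ quick eats eats eats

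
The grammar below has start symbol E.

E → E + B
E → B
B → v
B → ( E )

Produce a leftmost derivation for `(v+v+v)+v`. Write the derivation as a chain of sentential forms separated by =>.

E => E+B => B+B => (E)+B => (E+B)+B => (E+B+B)+B => (B+B+B)+B => (v+B+B)+B => (v+v+B)+B => (v+v+v)+B => (v+v+v)+v

E => E+B   [E → E + B]
E+B => B+B   [E → B]
B+B => (E)+B   [B → ( E )]
(E)+B => (E+B)+B   [E → E + B]
(E+B)+B => (E+B+B)+B   [E → E + B]
(E+B+B)+B => (B+B+B)+B   [E → B]
(B+B+B)+B => (v+B+B)+B   [B → v]
(v+B+B)+B => (v+v+B)+B   [B → v]
(v+v+B)+B => (v+v+v)+B   [B → v]
(v+v+v)+B => (v+v+v)+v   [B → v]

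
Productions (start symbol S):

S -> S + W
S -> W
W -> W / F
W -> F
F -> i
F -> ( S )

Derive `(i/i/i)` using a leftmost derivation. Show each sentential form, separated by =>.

S => W => F => (S) => (W) => (W/F) => (W/F/F) => (F/F/F) => (i/F/F) => (i/i/F) => (i/i/i)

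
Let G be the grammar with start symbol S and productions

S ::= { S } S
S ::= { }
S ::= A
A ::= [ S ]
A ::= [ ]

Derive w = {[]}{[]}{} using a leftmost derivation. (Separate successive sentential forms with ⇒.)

S ⇒ {S}S   [S ::= { S } S]
{S}S ⇒ {A}S   [S ::= A]
{A}S ⇒ {[]}S   [A ::= [ ]]
{[]}S ⇒ {[]}{S}S   [S ::= { S } S]
{[]}{S}S ⇒ {[]}{A}S   [S ::= A]
{[]}{A}S ⇒ {[]}{[]}S   [A ::= [ ]]
{[]}{[]}S ⇒ {[]}{[]}{}   [S ::= { }]

S ⇒ {S}S ⇒ {A}S ⇒ {[]}S ⇒ {[]}{S}S ⇒ {[]}{A}S ⇒ {[]}{[]}S ⇒ {[]}{[]}{}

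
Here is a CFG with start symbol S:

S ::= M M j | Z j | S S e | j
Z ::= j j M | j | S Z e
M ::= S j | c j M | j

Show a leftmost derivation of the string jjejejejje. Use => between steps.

S => SSe   [S ::= S S e]
SSe => ZjSe   [S ::= Z j]
ZjSe => SZejSe   [Z ::= S Z e]
SZejSe => SSeZejSe   [S ::= S S e]
SSeZejSe => SSeSeZejSe   [S ::= S S e]
SSeSeZejSe => jSeSeZejSe   [S ::= j]
jSeSeZejSe => jjeSeZejSe   [S ::= j]
jjeSeZejSe => jjejeZejSe   [S ::= j]
jjejeZejSe => jjejejejSe   [Z ::= j]
jjejejejSe => jjejejejje   [S ::= j]

S => SSe => ZjSe => SZejSe => SSeZejSe => SSeSeZejSe => jSeSeZejSe => jjeSeZejSe => jjejeZejSe => jjejejejSe => jjejejejje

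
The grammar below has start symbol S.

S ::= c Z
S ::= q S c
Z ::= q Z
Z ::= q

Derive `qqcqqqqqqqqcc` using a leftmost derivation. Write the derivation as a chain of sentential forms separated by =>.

S => qSc => qqScc => qqcZcc => qqcqZcc => qqcqqZcc => qqcqqqZcc => qqcqqqqZcc => qqcqqqqqZcc => qqcqqqqqqZcc => qqcqqqqqqqZcc => qqcqqqqqqqqcc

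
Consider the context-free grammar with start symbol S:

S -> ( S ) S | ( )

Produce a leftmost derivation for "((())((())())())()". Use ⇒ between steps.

S ⇒ (S)S ⇒ ((S)S)S ⇒ ((())S)S ⇒ ((())(S)S)S ⇒ ((())((S)S)S)S ⇒ ((())((())S)S)S ⇒ ((())((())())S)S ⇒ ((())((())())())S ⇒ ((())((())())())()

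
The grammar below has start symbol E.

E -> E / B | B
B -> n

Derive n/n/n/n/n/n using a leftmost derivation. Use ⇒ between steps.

E ⇒ E/B   [E -> E / B]
E/B ⇒ E/B/B   [E -> E / B]
E/B/B ⇒ E/B/B/B   [E -> E / B]
E/B/B/B ⇒ E/B/B/B/B   [E -> E / B]
E/B/B/B/B ⇒ E/B/B/B/B/B   [E -> E / B]
E/B/B/B/B/B ⇒ B/B/B/B/B/B   [E -> B]
B/B/B/B/B/B ⇒ n/B/B/B/B/B   [B -> n]
n/B/B/B/B/B ⇒ n/n/B/B/B/B   [B -> n]
n/n/B/B/B/B ⇒ n/n/n/B/B/B   [B -> n]
n/n/n/B/B/B ⇒ n/n/n/n/B/B   [B -> n]
n/n/n/n/B/B ⇒ n/n/n/n/n/B   [B -> n]
n/n/n/n/n/B ⇒ n/n/n/n/n/n   [B -> n]

E ⇒ E/B ⇒ E/B/B ⇒ E/B/B/B ⇒ E/B/B/B/B ⇒ E/B/B/B/B/B ⇒ B/B/B/B/B/B ⇒ n/B/B/B/B/B ⇒ n/n/B/B/B/B ⇒ n/n/n/B/B/B ⇒ n/n/n/n/B/B ⇒ n/n/n/n/n/B ⇒ n/n/n/n/n/n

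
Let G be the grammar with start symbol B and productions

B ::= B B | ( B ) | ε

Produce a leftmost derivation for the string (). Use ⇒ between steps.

B ⇒ BB ⇒ BBB ⇒ (B)BB ⇒ ()BB ⇒ ()B ⇒ ()

B ⇒ BB   [B ::= B B]
BB ⇒ BBB   [B ::= B B]
BBB ⇒ (B)BB   [B ::= ( B )]
(B)BB ⇒ ()BB   [B ::= ε]
()BB ⇒ ()B   [B ::= ε]
()B ⇒ ()   [B ::= ε]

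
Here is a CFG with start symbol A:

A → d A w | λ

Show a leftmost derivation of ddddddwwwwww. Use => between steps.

A=>dAw=>ddAww=>dddAwww=>ddddAwwww=>dddddAwwwww=>ddddddAwwwwww=>ddddddwwwwww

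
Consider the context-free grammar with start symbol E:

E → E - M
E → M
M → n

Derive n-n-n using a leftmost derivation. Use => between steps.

E => E-M   [E → E - M]
E-M => E-M-M   [E → E - M]
E-M-M => M-M-M   [E → M]
M-M-M => n-M-M   [M → n]
n-M-M => n-n-M   [M → n]
n-n-M => n-n-n   [M → n]

E => E-M => E-M-M => M-M-M => n-M-M => n-n-M => n-n-n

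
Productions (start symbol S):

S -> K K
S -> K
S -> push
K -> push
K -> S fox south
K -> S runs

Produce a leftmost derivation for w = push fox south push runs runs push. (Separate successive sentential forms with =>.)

S => K K   [S -> K K]
K K => S runs K   [K -> S runs]
S runs K => K K runs K   [S -> K K]
K K runs K => S fox south K runs K   [K -> S fox south]
S fox south K runs K => K fox south K runs K   [S -> K]
K fox south K runs K => push fox south K runs K   [K -> push]
push fox south K runs K => push fox south S runs runs K   [K -> S runs]
push fox south S runs runs K => push fox south push runs runs K   [S -> push]
push fox south push runs runs K => push fox south push runs runs push   [K -> push]

S => K K => S runs K => K K runs K => S fox south K runs K => K fox south K runs K => push fox south K runs K => push fox south S runs runs K => push fox south push runs runs K => push fox south push runs runs push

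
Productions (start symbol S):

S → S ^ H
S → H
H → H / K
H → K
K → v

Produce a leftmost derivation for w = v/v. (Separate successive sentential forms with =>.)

S => H => H/K => K/K => v/K => v/v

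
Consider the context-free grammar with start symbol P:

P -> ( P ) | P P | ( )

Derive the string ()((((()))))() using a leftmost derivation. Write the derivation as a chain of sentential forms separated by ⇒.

P ⇒ PP ⇒ ()P ⇒ ()PP ⇒ ()(P)P ⇒ ()((P))P ⇒ ()(((P)))P ⇒ ()((((P))))P ⇒ ()((((()))))P ⇒ ()((((()))))()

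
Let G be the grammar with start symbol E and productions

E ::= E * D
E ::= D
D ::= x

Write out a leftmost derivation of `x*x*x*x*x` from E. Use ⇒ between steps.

E⇒E*D⇒E*D*D⇒E*D*D*D⇒E*D*D*D*D⇒D*D*D*D*D⇒x*D*D*D*D⇒x*x*D*D*D⇒x*x*x*D*D⇒x*x*x*x*D⇒x*x*x*x*x

E ⇒ E*D   [E ::= E * D]
E*D ⇒ E*D*D   [E ::= E * D]
E*D*D ⇒ E*D*D*D   [E ::= E * D]
E*D*D*D ⇒ E*D*D*D*D   [E ::= E * D]
E*D*D*D*D ⇒ D*D*D*D*D   [E ::= D]
D*D*D*D*D ⇒ x*D*D*D*D   [D ::= x]
x*D*D*D*D ⇒ x*x*D*D*D   [D ::= x]
x*x*D*D*D ⇒ x*x*x*D*D   [D ::= x]
x*x*x*D*D ⇒ x*x*x*x*D   [D ::= x]
x*x*x*x*D ⇒ x*x*x*x*x   [D ::= x]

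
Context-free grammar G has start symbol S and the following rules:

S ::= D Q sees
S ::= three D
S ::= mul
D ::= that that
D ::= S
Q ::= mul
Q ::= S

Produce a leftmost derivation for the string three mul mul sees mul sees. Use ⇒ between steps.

S ⇒ D Q sees ⇒ S Q sees ⇒ D Q sees Q sees ⇒ S Q sees Q sees ⇒ three D Q sees Q sees ⇒ three S Q sees Q sees ⇒ three mul Q sees Q sees ⇒ three mul S sees Q sees ⇒ three mul mul sees Q sees ⇒ three mul mul sees mul sees

S ⇒ D Q sees   [S ::= D Q sees]
D Q sees ⇒ S Q sees   [D ::= S]
S Q sees ⇒ D Q sees Q sees   [S ::= D Q sees]
D Q sees Q sees ⇒ S Q sees Q sees   [D ::= S]
S Q sees Q sees ⇒ three D Q sees Q sees   [S ::= three D]
three D Q sees Q sees ⇒ three S Q sees Q sees   [D ::= S]
three S Q sees Q sees ⇒ three mul Q sees Q sees   [S ::= mul]
three mul Q sees Q sees ⇒ three mul S sees Q sees   [Q ::= S]
three mul S sees Q sees ⇒ three mul mul sees Q sees   [S ::= mul]
three mul mul sees Q sees ⇒ three mul mul sees mul sees   [Q ::= mul]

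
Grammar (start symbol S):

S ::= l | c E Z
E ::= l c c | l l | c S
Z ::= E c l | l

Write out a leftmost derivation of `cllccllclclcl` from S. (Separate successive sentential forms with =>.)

S => cEZ   [S ::= c E Z]
cEZ => cllZ   [E ::= l l]
cllZ => cllEcl   [Z ::= E c l]
cllEcl => cllcScl   [E ::= c S]
cllcScl => cllccEZcl   [S ::= c E Z]
cllccEZcl => cllccllZcl   [E ::= l l]
cllccllZcl => cllccllEclcl   [Z ::= E c l]
cllccllEclcl => cllccllcSclcl   [E ::= c S]
cllccllcSclcl => cllccllclclcl   [S ::= l]

S=>cEZ=>cllZ=>cllEcl=>cllcScl=>cllccEZcl=>cllccllZcl=>cllccllEclcl=>cllccllcSclcl=>cllccllclclcl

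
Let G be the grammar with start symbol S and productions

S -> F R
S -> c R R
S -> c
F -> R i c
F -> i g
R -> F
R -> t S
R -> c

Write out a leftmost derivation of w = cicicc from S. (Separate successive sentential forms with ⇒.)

S ⇒ FR ⇒ RicR ⇒ FicR ⇒ RicicR ⇒ cicicR ⇒ cicicc

S ⇒ FR   [S -> F R]
FR ⇒ RicR   [F -> R i c]
RicR ⇒ FicR   [R -> F]
FicR ⇒ RicicR   [F -> R i c]
RicicR ⇒ cicicR   [R -> c]
cicicR ⇒ cicicc   [R -> c]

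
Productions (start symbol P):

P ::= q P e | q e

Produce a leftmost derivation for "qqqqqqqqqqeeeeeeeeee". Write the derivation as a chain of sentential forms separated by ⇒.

P ⇒ qPe   [P ::= q P e]
qPe ⇒ qqPee   [P ::= q P e]
qqPee ⇒ qqqPeee   [P ::= q P e]
qqqPeee ⇒ qqqqPeeee   [P ::= q P e]
qqqqPeeee ⇒ qqqqqPeeeee   [P ::= q P e]
qqqqqPeeeee ⇒ qqqqqqPeeeeee   [P ::= q P e]
qqqqqqPeeeeee ⇒ qqqqqqqPeeeeeee   [P ::= q P e]
qqqqqqqPeeeeeee ⇒ qqqqqqqqPeeeeeeee   [P ::= q P e]
qqqqqqqqPeeeeeeee ⇒ qqqqqqqqqPeeeeeeeee   [P ::= q P e]
qqqqqqqqqPeeeeeeeee ⇒ qqqqqqqqqqeeeeeeeeee   [P ::= q e]

P ⇒ qPe ⇒ qqPee ⇒ qqqPeee ⇒ qqqqPeeee ⇒ qqqqqPeeeee ⇒ qqqqqqPeeeeee ⇒ qqqqqqqPeeeeeee ⇒ qqqqqqqqPeeeeeeee ⇒ qqqqqqqqqPeeeeeeeee ⇒ qqqqqqqqqqeeeeeeeeee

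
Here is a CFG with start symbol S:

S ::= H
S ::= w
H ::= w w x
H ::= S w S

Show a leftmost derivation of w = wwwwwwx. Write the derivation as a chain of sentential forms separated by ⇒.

S ⇒ H ⇒ SwS ⇒ HwS ⇒ SwSwS ⇒ wwSwS ⇒ wwwwS ⇒ wwwwH ⇒ wwwwwwx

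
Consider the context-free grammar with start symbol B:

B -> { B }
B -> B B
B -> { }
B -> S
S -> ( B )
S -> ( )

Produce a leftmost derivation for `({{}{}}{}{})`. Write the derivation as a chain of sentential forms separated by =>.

B => S   [B -> S]
S => (B)   [S -> ( B )]
(B) => (BB)   [B -> B B]
(BB) => (BBB)   [B -> B B]
(BBB) => ({B}BB)   [B -> { B }]
({B}BB) => ({BB}BB)   [B -> B B]
({BB}BB) => ({{}B}BB)   [B -> { }]
({{}B}BB) => ({{}{}}BB)   [B -> { }]
({{}{}}BB) => ({{}{}}{}B)   [B -> { }]
({{}{}}{}B) => ({{}{}}{}{})   [B -> { }]

B => S => (B) => (BB) => (BBB) => ({B}BB) => ({BB}BB) => ({{}B}BB) => ({{}{}}BB) => ({{}{}}{}B) => ({{}{}}{}{})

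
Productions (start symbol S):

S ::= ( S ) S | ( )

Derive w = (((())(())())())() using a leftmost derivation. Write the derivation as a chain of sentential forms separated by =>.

S => (S)S => ((S)S)S => (((S)S)S)S => (((())S)S)S => (((())(S)S)S)S => (((())(())S)S)S => (((())(())())S)S => (((())(())())())S => (((())(())())())()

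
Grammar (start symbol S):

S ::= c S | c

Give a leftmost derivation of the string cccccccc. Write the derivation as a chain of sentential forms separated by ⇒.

S⇒cS⇒ccS⇒cccS⇒ccccS⇒cccccS⇒ccccccS⇒cccccccS⇒cccccccc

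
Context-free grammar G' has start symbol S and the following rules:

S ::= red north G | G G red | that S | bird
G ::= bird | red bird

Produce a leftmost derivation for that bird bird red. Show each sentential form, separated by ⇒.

S ⇒ that S   [S ::= that S]
that S ⇒ that G G red   [S ::= G G red]
that G G red ⇒ that bird G red   [G ::= bird]
that bird G red ⇒ that bird bird red   [G ::= bird]

S ⇒ that S ⇒ that G G red ⇒ that bird G red ⇒ that bird bird red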